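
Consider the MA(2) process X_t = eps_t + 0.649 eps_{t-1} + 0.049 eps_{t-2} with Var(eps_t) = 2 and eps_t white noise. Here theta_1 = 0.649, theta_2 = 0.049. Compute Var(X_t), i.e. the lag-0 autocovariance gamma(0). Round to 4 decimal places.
\gamma(0) = 2.8472

For an MA(q) process X_t = eps_t + sum_i theta_i eps_{t-i} with
Var(eps_t) = sigma^2, the variance is
  gamma(0) = sigma^2 * (1 + sum_i theta_i^2).
  sum_i theta_i^2 = (0.649)^2 + (0.049)^2 = 0.421201 + 0.002401 = 0.423602.
  gamma(0) = 2 * (1 + 0.423602) = 2 * 1.423602 = 2.847204, which rounds to 2.8472.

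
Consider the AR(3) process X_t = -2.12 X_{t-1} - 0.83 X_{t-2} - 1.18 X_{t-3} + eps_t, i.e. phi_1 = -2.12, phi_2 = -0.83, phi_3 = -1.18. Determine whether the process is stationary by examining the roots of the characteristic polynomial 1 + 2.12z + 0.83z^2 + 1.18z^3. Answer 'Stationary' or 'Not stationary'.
\text{Not stationary}

The AR(p) characteristic polynomial is P(z) = 1 + 2.12z + 0.83z^2 + 1.18z^3.
Stationarity requires all roots to lie outside the unit circle, i.e. |z| > 1 for every root.
Degree 3: look for a simple real root z0 first, then factor out (1 - z/z0) and solve the remaining quadratic.
Testing z0 = -0.5: P(-0.5) = 1 + (2.12)(-0.5) + (0.83)(-0.5)^2 + (1.18)(-0.5)^3
  = 1 + (-1.06) + (0.2075) + (-0.1475) = 0.  So z_0 = -0.5 is a root, |z_0| = 0.5.
Divide out the factor (1 + 2 z) = (1 - z/z0) (since 1/z0 = -2):
  P(z) = (1 + 2 z)(1 + (0.12) z + (0.59) z^2)
  [check: z-coef 0.12 - (-2) = 2.12; z^2-coef 0.59 - (-2)(0.12) = 0.83; z^3-coef -(-2)(0.59) = 1.18.]
Remaining roots from the quadratic factor 1 + (0.12) z + (0.59) z^2:
  Set 1 + (0.12) z + (0.59) z^2 = 0, i.e. a z^2 + b z + c = 0 with a = 0.59, b = 0.12, c = 1.
  Discriminant D = b^2 - 4ac = (0.12)^2 - 4*(0.59)*1 = 0.0144 - (2.36) = -2.3456.
  D < 0, so the roots are the complex-conjugate pair z = (-b +/- i sqrt(-D)) / (2a) = -0.1017 +/- 1.2979i.
  For a conjugate pair |z|^2 = z * conj(z) = (product of roots) = c/a = 1/(0.59) = 1.694915, so |z| = sqrt(1.694915) = 1.3019 for both roots.
Moduli of all roots: 0.5000, 1.3019, 1.3019.
All moduli strictly greater than 1? No.
Verdict: Not stationary.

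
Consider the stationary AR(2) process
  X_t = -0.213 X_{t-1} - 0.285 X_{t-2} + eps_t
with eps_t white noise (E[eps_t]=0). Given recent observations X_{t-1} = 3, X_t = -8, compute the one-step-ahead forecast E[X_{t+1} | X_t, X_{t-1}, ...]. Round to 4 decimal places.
E[X_{t+1} \mid \mathcal F_t] = 0.8490

For an AR(p) model X_t = c + sum_i phi_i X_{t-i} + eps_t, the
one-step-ahead conditional mean is
  E[X_{t+1} | X_t, ...] = c + sum_i phi_i X_{t+1-i}.
Substitute known values:
  E[X_{t+1} | ...] = (-0.213) * (-8) + (-0.285) * (3)
                   = 0.8490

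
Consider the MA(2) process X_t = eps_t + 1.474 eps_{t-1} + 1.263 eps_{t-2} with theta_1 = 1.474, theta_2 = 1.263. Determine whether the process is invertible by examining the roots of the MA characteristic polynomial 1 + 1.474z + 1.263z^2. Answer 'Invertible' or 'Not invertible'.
\text{Not invertible}

The MA(q) characteristic polynomial is P(z) = 1 + 1.474z + 1.263z^2.
Invertibility requires all roots to lie outside the unit circle, i.e. |z| > 1 for every root.
Set 1 + (1.474) z + (1.263) z^2 = 0, i.e. a z^2 + b z + c = 0 with a = 1.263, b = 1.474, c = 1.
Discriminant D = b^2 - 4ac = (1.474)^2 - 4*(1.263)*1 = 2.172676 - (5.052) = -2.879324.
D < 0, so the roots are the complex-conjugate pair z = (-b +/- i sqrt(-D)) / (2a) = -0.5835 +/- 0.6718i.
For a conjugate pair |z|^2 = z * conj(z) = (product of roots) = c/a = 1/(1.263) = 0.791766, so |z| = sqrt(0.791766) = 0.8898 for both roots.
Moduli of all roots: 0.8898, 0.8898.
All moduli strictly greater than 1? No.
Verdict: Not invertible.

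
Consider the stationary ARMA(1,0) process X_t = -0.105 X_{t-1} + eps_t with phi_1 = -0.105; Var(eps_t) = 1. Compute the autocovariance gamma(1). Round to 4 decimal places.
\gamma(1) = -0.1062

Multiply the model equation by X_{t-k} and take expectations. With theta_0 = psi_0 = 1 and psi_j the MA(infinity) weights, this gives
  gamma(k) - sum_i phi_i gamma(k-i) = c_k,
  c_k = sigma^2 * sum_{j=k..q} theta_j psi_{j-k}   (c_k = 0 for k > q),
using gamma(-m) = gamma(m).
Pure AR (q = 0): c_0 = sigma^2 = 1, c_k = 0 for k >= 1.
Equations for k = 0 and k = 1 (AR order 1):
  gamma(0) = phi_1 gamma(1) + c_0
  gamma(1) = phi_1 gamma(0) + c_1
Substituting the second into the first: gamma(0) (1 - phi_1^2) = c_0 + phi_1 c_1, so
  gamma(0) = c_0 / (1 - phi_1^2) = 1 / (1 - (-0.105)^2) = 1 / 0.988975 = 1.011148.
  gamma(1) = phi_1 gamma(0) = (-0.105)(1.011148) = -0.106171.
Therefore gamma(1) = -0.1062 (to 4 decimal places).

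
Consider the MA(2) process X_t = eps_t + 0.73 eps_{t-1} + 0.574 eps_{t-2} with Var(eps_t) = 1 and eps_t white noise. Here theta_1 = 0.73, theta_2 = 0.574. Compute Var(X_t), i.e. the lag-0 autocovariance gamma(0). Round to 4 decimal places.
\gamma(0) = 1.8624

For an MA(q) process X_t = eps_t + sum_i theta_i eps_{t-i} with
Var(eps_t) = sigma^2, the variance is
  gamma(0) = sigma^2 * (1 + sum_i theta_i^2).
  sum_i theta_i^2 = (0.73)^2 + (0.574)^2 = 0.5329 + 0.329476 = 0.862376.
  gamma(0) = 1 * (1 + 0.862376) = 1 * 1.862376 = 1.862376, which rounds to 1.8624.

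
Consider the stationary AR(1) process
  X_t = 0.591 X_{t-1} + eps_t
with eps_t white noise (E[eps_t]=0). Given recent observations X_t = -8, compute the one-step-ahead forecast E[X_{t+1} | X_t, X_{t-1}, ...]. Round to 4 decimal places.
E[X_{t+1} \mid \mathcal F_t] = -4.7280

For an AR(p) model X_t = c + sum_i phi_i X_{t-i} + eps_t, the
one-step-ahead conditional mean is
  E[X_{t+1} | X_t, ...] = c + sum_i phi_i X_{t+1-i}.
Substitute known values:
  E[X_{t+1} | ...] = (0.591) * (-8)
                   = -4.7280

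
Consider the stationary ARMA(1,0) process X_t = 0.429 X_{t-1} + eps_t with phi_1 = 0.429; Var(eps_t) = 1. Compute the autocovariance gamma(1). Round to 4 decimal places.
\gamma(1) = 0.5258

Multiply the model equation by X_{t-k} and take expectations. With theta_0 = psi_0 = 1 and psi_j the MA(infinity) weights, this gives
  gamma(k) - sum_i phi_i gamma(k-i) = c_k,
  c_k = sigma^2 * sum_{j=k..q} theta_j psi_{j-k}   (c_k = 0 for k > q),
using gamma(-m) = gamma(m).
Pure AR (q = 0): c_0 = sigma^2 = 1, c_k = 0 for k >= 1.
Equations for k = 0 and k = 1 (AR order 1):
  gamma(0) = phi_1 gamma(1) + c_0
  gamma(1) = phi_1 gamma(0) + c_1
Substituting the second into the first: gamma(0) (1 - phi_1^2) = c_0 + phi_1 c_1, so
  gamma(0) = c_0 / (1 - phi_1^2) = 1 / (1 - (0.429)^2) = 1 / 0.815959 = 1.225552.
  gamma(1) = phi_1 gamma(0) = (0.429)(1.225552) = 0.525762.
Therefore gamma(1) = 0.5258 (to 4 decimal places).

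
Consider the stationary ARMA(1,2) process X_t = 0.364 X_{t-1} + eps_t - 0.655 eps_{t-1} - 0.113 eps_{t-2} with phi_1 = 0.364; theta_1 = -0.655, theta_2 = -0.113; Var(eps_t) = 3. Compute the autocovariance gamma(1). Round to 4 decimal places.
\gamma(1) = -0.6215

Multiply the model equation by X_{t-k} and take expectations. With theta_0 = psi_0 = 1 and psi_j the MA(infinity) weights, this gives
  gamma(k) - sum_i phi_i gamma(k-i) = c_k,
  c_k = sigma^2 * sum_{j=k..q} theta_j psi_{j-k}   (c_k = 0 for k > q),
using gamma(-m) = gamma(m).
psi-weights needed (psi_j = theta_j + sum_i phi_i psi_{j-i}):
  psi_1 = theta_1 + phi_1 = -0.655 + (0.364) = -0.291
  psi_2 = theta_2 + phi_1 psi_1 = -0.113 + (0.364)(-0.291) = -0.218924
Right-hand sides:
  c_0 = sigma^2 (1 + theta_1 psi_1 + theta_2 psi_2) = 3 * (1 + (-0.655)(-0.291) + (-0.113)(-0.218924)) = 3 * 1.215343 = 3.64603
  c_1 = sigma^2 (theta_1 + theta_2 psi_1) = 3 * (-0.655 + (-0.113)(-0.291)) = -1.866351
  c_2 = sigma^2 theta_2 = 3 * (-0.113) = -0.339
Equations for k = 0 and k = 1 (AR order 1):
  gamma(0) = phi_1 gamma(1) + c_0
  gamma(1) = phi_1 gamma(0) + c_1
Substituting the second into the first: gamma(0) (1 - phi_1^2) = c_0 + phi_1 c_1, so
  gamma(0) = (c_0 + phi_1 c_1) / (1 - phi_1^2) = (3.64603 + (0.364)(-1.866351)) / (1 - (0.364)^2) = 2.966678 / 0.867504 = 3.419787.
  gamma(1) = phi_1 gamma(0) + c_1 = (0.364)(3.419787) + (-1.866351) = -0.621549.
Therefore gamma(1) = -0.6215 (to 4 decimal places).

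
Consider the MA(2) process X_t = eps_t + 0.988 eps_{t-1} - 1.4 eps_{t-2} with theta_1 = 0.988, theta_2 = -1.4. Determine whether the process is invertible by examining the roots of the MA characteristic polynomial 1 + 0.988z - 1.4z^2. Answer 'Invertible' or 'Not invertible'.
\text{Not invertible}

The MA(q) characteristic polynomial is P(z) = 1 + 0.988z - 1.4z^2.
Invertibility requires all roots to lie outside the unit circle, i.e. |z| > 1 for every root.
Set 1 + (0.988) z + (-1.4) z^2 = 0, i.e. a z^2 + b z + c = 0 with a = -1.4, b = 0.988, c = 1.
Discriminant D = b^2 - 4ac = (0.988)^2 - 4*(-1.4)*1 = 0.976144 - (-5.6) = 6.576144.
D >= 0, so the roots are real: z = (-b +/- sqrt(D)) / (2a) = (-0.988 +/- 2.564399) / (-2.8).
  z_1 = (-0.988 + 2.564399) / (-2.8) = -0.563,   |z_1| = 0.563.
  z_2 = (-0.988 - 2.564399) / (-2.8) = 1.2687,   |z_2| = 1.2687.
Moduli of all roots: 0.5630, 1.2687.
All moduli strictly greater than 1? No.
Verdict: Not invertible.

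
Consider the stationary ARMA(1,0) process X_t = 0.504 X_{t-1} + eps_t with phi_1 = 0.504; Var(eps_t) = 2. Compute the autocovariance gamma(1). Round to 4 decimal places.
\gamma(1) = 1.3512

Multiply the model equation by X_{t-k} and take expectations. With theta_0 = psi_0 = 1 and psi_j the MA(infinity) weights, this gives
  gamma(k) - sum_i phi_i gamma(k-i) = c_k,
  c_k = sigma^2 * sum_{j=k..q} theta_j psi_{j-k}   (c_k = 0 for k > q),
using gamma(-m) = gamma(m).
Pure AR (q = 0): c_0 = sigma^2 = 2, c_k = 0 for k >= 1.
Equations for k = 0 and k = 1 (AR order 1):
  gamma(0) = phi_1 gamma(1) + c_0
  gamma(1) = phi_1 gamma(0) + c_1
Substituting the second into the first: gamma(0) (1 - phi_1^2) = c_0 + phi_1 c_1, so
  gamma(0) = c_0 / (1 - phi_1^2) = 2 / (1 - (0.504)^2) = 2 / 0.745984 = 2.681023.
  gamma(1) = phi_1 gamma(0) = (0.504)(2.681023) = 1.351235.
Therefore gamma(1) = 1.3512 (to 4 decimal places).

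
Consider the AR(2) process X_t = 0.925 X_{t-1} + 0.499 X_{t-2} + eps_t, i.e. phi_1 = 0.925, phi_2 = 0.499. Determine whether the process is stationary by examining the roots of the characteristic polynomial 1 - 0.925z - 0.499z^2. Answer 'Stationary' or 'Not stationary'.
\text{Not stationary}

The AR(p) characteristic polynomial is P(z) = 1 - 0.925z - 0.499z^2.
Stationarity requires all roots to lie outside the unit circle, i.e. |z| > 1 for every root.
Set 1 + (-0.925) z + (-0.499) z^2 = 0, i.e. a z^2 + b z + c = 0 with a = -0.499, b = -0.925, c = 1.
Discriminant D = b^2 - 4ac = (-0.925)^2 - 4*(-0.499)*1 = 0.855625 - (-1.996) = 2.851625.
D >= 0, so the roots are real: z = (-b +/- sqrt(D)) / (2a) = (0.925 +/- 1.688676) / (-0.998).
  z_1 = (0.925 + 1.688676) / (-0.998) = -2.6189,   |z_1| = 2.6189.
  z_2 = (0.925 - 1.688676) / (-0.998) = 0.7652,   |z_2| = 0.7652.
Moduli of all roots: 2.6189, 0.7652.
All moduli strictly greater than 1? No.
Verdict: Not stationary.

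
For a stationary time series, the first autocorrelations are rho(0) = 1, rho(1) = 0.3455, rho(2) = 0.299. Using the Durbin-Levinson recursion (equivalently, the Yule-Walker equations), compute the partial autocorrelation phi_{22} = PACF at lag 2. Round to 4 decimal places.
\phi_{22} = 0.2040

The PACF at lag k is phi_{kk}, the last component of the solution
to the Yule-Walker system G_k phi = r_k where
  (G_k)_{ij} = rho(|i - j|), (r_k)_i = rho(i), i,j = 1..k.
Equivalently, Durbin-Levinson gives phi_{kk} iteratively:
  phi_{11} = rho(1)
  phi_{kk} = [rho(k) - sum_{j=1..k-1} phi_{k-1,j} rho(k-j)]
            / [1 - sum_{j=1..k-1} phi_{k-1,j} rho(j)],
  phi_{k,j} = phi_{k-1,j} - phi_{kk} phi_{k-1,k-j},  j = 1..k-1.
Step k = 1:
  phi_11 = rho(1) = 0.3455.
Step k = 2:
  phi_22 = [rho(2) - phi_11 rho(1)] / [1 - phi_11 rho(1)] = [0.299 - (0.3455)(0.3455)] / [1 - (0.3455)(0.3455)]
         = 0.17962975 / 0.88062975 = 0.204.
Therefore phi_{22} = 0.2040.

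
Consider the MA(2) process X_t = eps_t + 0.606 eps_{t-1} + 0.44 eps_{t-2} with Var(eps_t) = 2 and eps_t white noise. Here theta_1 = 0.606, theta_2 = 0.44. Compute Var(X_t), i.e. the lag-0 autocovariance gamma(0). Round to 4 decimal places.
\gamma(0) = 3.1217

For an MA(q) process X_t = eps_t + sum_i theta_i eps_{t-i} with
Var(eps_t) = sigma^2, the variance is
  gamma(0) = sigma^2 * (1 + sum_i theta_i^2).
  sum_i theta_i^2 = (0.606)^2 + (0.44)^2 = 0.367236 + 0.1936 = 0.560836.
  gamma(0) = 2 * (1 + 0.560836) = 2 * 1.560836 = 3.121672, which rounds to 3.1217.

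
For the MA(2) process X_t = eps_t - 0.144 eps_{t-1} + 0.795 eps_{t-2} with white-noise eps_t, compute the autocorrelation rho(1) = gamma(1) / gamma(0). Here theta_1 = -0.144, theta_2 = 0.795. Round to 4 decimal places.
\rho(1) = -0.1564

For an MA(q) process with theta_0 = 1, the autocovariance is
  gamma(k) = sigma^2 * sum_{i=0..q-k} theta_i * theta_{i+k},
and rho(k) = gamma(k) / gamma(0). Sigma^2 cancels.
  numerator   = (1)*(-0.144) + (-0.144)*(0.795) = -0.25848.
  denominator = (1)^2 + (-0.144)^2 + (0.795)^2 = 1.652761.
  rho(1) = -0.25848 / 1.652761 = -0.1564.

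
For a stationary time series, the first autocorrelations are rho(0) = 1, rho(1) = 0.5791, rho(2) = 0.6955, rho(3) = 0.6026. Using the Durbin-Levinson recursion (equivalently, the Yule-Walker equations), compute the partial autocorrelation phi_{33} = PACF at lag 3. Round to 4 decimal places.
\phi_{33} = 0.2221

The PACF at lag k is phi_{kk}, the last component of the solution
to the Yule-Walker system G_k phi = r_k where
  (G_k)_{ij} = rho(|i - j|), (r_k)_i = rho(i), i,j = 1..k.
Equivalently, Durbin-Levinson gives phi_{kk} iteratively:
  phi_{11} = rho(1)
  phi_{kk} = [rho(k) - sum_{j=1..k-1} phi_{k-1,j} rho(k-j)]
            / [1 - sum_{j=1..k-1} phi_{k-1,j} rho(j)],
  phi_{k,j} = phi_{k-1,j} - phi_{kk} phi_{k-1,k-j},  j = 1..k-1.
Step k = 1:
  phi_11 = rho(1) = 0.5791.
Step k = 2:
  phi_22 = [rho(2) - phi_11 rho(1)] / [1 - phi_11 rho(1)] = [0.6955 - (0.5791)(0.5791)] / [1 - (0.5791)(0.5791)]
         = 0.36014319 / 0.66464319 = 0.541859.
  Update: phi_21 = phi_11 - phi_22 phi_11 = 0.5791 - (0.541859)(0.5791) = 0.265309.
Step k = 3:
  phi_33 = [rho(3) - phi_21 rho(2) - phi_22 rho(1)] / [1 - phi_21 rho(1) - phi_22 rho(2)]
    numerator   = 0.6026 - (0.265309)(0.6955) - (0.541859)(0.5791) = 0.10428665
    denominator = 1 - (0.265309)(0.5791) - (0.541859)(0.6955) = 0.4694962
  phi_33 = 0.10428665 / 0.4694962 = 0.2221.
Therefore phi_{33} = 0.2221.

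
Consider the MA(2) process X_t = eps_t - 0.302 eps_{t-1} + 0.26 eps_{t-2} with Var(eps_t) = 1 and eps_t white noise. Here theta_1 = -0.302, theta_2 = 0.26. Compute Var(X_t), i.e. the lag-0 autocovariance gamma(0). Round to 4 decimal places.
\gamma(0) = 1.1588

For an MA(q) process X_t = eps_t + sum_i theta_i eps_{t-i} with
Var(eps_t) = sigma^2, the variance is
  gamma(0) = sigma^2 * (1 + sum_i theta_i^2).
  sum_i theta_i^2 = (-0.302)^2 + (0.26)^2 = 0.091204 + 0.0676 = 0.158804.
  gamma(0) = 1 * (1 + 0.158804) = 1 * 1.158804 = 1.158804, which rounds to 1.1588.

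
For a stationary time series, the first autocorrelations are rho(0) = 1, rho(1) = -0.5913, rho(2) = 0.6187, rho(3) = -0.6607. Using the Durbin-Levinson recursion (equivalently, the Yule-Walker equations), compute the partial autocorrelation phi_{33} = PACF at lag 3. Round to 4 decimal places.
\phi_{33} = -0.3740

The PACF at lag k is phi_{kk}, the last component of the solution
to the Yule-Walker system G_k phi = r_k where
  (G_k)_{ij} = rho(|i - j|), (r_k)_i = rho(i), i,j = 1..k.
Equivalently, Durbin-Levinson gives phi_{kk} iteratively:
  phi_{11} = rho(1)
  phi_{kk} = [rho(k) - sum_{j=1..k-1} phi_{k-1,j} rho(k-j)]
            / [1 - sum_{j=1..k-1} phi_{k-1,j} rho(j)],
  phi_{k,j} = phi_{k-1,j} - phi_{kk} phi_{k-1,k-j},  j = 1..k-1.
Step k = 1:
  phi_11 = rho(1) = -0.5913.
Step k = 2:
  phi_22 = [rho(2) - phi_11 rho(1)] / [1 - phi_11 rho(1)] = [0.6187 - (-0.5913)(-0.5913)] / [1 - (-0.5913)(-0.5913)]
         = 0.26906431 / 0.65036431 = 0.413713.
  Update: phi_21 = phi_11 - phi_22 phi_11 = -0.5913 - (0.413713)(-0.5913) = -0.346671.
Step k = 3:
  phi_33 = [rho(3) - phi_21 rho(2) - phi_22 rho(1)] / [1 - phi_21 rho(1) - phi_22 rho(2)]
    numerator   = -0.6607 - (-0.346671)(0.6187) - (0.413713)(-0.5913) = -0.2015858
    denominator = 1 - (-0.346671)(-0.5913) - (0.413713)(0.6187) = 0.53904885
  phi_33 = -0.2015858 / 0.53904885 = -0.374.
Therefore phi_{33} = -0.3740.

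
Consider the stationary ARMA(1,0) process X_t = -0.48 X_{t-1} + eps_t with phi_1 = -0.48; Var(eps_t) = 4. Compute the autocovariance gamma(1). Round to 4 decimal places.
\gamma(1) = -2.4948

Multiply the model equation by X_{t-k} and take expectations. With theta_0 = psi_0 = 1 and psi_j the MA(infinity) weights, this gives
  gamma(k) - sum_i phi_i gamma(k-i) = c_k,
  c_k = sigma^2 * sum_{j=k..q} theta_j psi_{j-k}   (c_k = 0 for k > q),
using gamma(-m) = gamma(m).
Pure AR (q = 0): c_0 = sigma^2 = 4, c_k = 0 for k >= 1.
Equations for k = 0 and k = 1 (AR order 1):
  gamma(0) = phi_1 gamma(1) + c_0
  gamma(1) = phi_1 gamma(0) + c_1
Substituting the second into the first: gamma(0) (1 - phi_1^2) = c_0 + phi_1 c_1, so
  gamma(0) = c_0 / (1 - phi_1^2) = 4 / (1 - (-0.48)^2) = 4 / 0.7696 = 5.197505.
  gamma(1) = phi_1 gamma(0) = (-0.48)(5.197505) = -2.494802.
Therefore gamma(1) = -2.4948 (to 4 decimal places).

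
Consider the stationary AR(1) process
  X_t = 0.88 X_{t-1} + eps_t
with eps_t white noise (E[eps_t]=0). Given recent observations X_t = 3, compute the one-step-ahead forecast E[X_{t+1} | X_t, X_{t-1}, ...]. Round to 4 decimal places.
E[X_{t+1} \mid \mathcal F_t] = 2.6400

For an AR(p) model X_t = c + sum_i phi_i X_{t-i} + eps_t, the
one-step-ahead conditional mean is
  E[X_{t+1} | X_t, ...] = c + sum_i phi_i X_{t+1-i}.
Substitute known values:
  E[X_{t+1} | ...] = (0.88) * (3)
                   = 2.6400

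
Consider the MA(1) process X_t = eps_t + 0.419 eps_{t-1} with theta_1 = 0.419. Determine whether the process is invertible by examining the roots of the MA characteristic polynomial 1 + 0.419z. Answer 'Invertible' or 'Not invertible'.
\text{Invertible}

The MA(q) characteristic polynomial is P(z) = 1 + 0.419z.
Invertibility requires all roots to lie outside the unit circle, i.e. |z| > 1 for every root.
This is linear in z: 1 + (0.419) z = 0  =>  z = -1/(0.419) = -2.386635,  |z| = 2.386635.
Moduli of all roots: 2.3866.
All moduli strictly greater than 1? Yes.
Verdict: Invertible.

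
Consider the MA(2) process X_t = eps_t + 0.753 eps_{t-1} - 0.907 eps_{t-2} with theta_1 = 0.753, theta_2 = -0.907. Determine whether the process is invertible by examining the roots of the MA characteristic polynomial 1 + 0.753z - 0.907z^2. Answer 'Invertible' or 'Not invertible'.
\text{Not invertible}

The MA(q) characteristic polynomial is P(z) = 1 + 0.753z - 0.907z^2.
Invertibility requires all roots to lie outside the unit circle, i.e. |z| > 1 for every root.
Set 1 + (0.753) z + (-0.907) z^2 = 0, i.e. a z^2 + b z + c = 0 with a = -0.907, b = 0.753, c = 1.
Discriminant D = b^2 - 4ac = (0.753)^2 - 4*(-0.907)*1 = 0.567009 - (-3.628) = 4.195009.
D >= 0, so the roots are real: z = (-b +/- sqrt(D)) / (2a) = (-0.753 +/- 2.048172) / (-1.814).
  z_1 = (-0.753 + 2.048172) / (-1.814) = -0.714,   |z_1| = 0.714.
  z_2 = (-0.753 - 2.048172) / (-1.814) = 1.5442,   |z_2| = 1.5442.
Moduli of all roots: 0.7140, 1.5442.
All moduli strictly greater than 1? No.
Verdict: Not invertible.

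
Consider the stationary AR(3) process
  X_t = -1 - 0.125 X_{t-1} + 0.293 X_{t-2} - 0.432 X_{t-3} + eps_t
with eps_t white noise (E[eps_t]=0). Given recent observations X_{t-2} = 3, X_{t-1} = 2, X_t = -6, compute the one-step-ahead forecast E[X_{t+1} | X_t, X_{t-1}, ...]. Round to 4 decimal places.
E[X_{t+1} \mid \mathcal F_t] = -0.9600

For an AR(p) model X_t = c + sum_i phi_i X_{t-i} + eps_t, the
one-step-ahead conditional mean is
  E[X_{t+1} | X_t, ...] = c + sum_i phi_i X_{t+1-i}.
Substitute known values:
  E[X_{t+1} | ...] = -1 + (-0.125) * (-6) + (0.293) * (2) + (-0.432) * (3)
                   = -0.9600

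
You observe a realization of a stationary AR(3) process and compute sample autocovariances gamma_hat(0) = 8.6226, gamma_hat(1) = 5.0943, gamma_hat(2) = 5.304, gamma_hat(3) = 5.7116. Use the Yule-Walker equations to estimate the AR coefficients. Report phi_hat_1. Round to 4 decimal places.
\hat\phi_{1} = 0.1940

The Yule-Walker equations for an AR(p) process read, in matrix form,
  Gamma_p phi = r_p,   with   (Gamma_p)_{ij} = gamma(|i - j|),
                       (r_p)_i = gamma(i),   i,j = 1..p.
Substitute the sample gammas (Toeplitz matrix and right-hand side of size 3):
  Gamma_p = [[8.6226, 5.0943, 5.304], [5.0943, 8.6226, 5.0943], [5.304, 5.0943, 8.6226]]
  r_p     = [5.0943, 5.304, 5.7116]
Written out (R1..R3):
  (R1) 8.6226 phi_1 + 5.0943 phi_2 + 5.304 phi_3 = 5.0943
  (R2) 5.0943 phi_1 + 8.6226 phi_2 + 5.0943 phi_3 = 5.304
  (R3) 5.304 phi_1 + 5.0943 phi_2 + 8.6226 phi_3 = 5.7116
Gaussian elimination:
  R2 <- R2 - (5.0943/8.6226) R1 = R2 - (0.590808) R1:  5.612847 phi_2 + 1.960655 phi_3 = 2.294247
  R3 <- R3 - (5.304/8.6226) R1 = R3 - (0.615128) R1:  1.960655 phi_2 + 5.359963 phi_3 = 2.577955
  R3 <- R3 - (1.960655/5.612847) R2 = R3 - (0.349316) R2:  4.675075 phi_3 = 1.776539
Back-substitution:
  phi_hat_3 = 1.776539 / 4.675075 = 0.380002
  phi_hat_2 = (2.294247 - (1.960655)(0.380002)) / 5.612847 = 0.276009
  phi_hat_1 = (5.0943 - (5.0943)(0.276009) - (5.304)(0.380002)) / 8.6226 = 0.19399
So phi_hat = [0.1940, 0.2760, 0.3800].
Therefore phi_hat_1 = 0.1940.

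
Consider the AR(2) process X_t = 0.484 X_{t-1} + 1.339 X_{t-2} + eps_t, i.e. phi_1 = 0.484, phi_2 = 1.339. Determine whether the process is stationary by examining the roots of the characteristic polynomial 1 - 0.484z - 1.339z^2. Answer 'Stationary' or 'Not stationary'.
\text{Not stationary}

The AR(p) characteristic polynomial is P(z) = 1 - 0.484z - 1.339z^2.
Stationarity requires all roots to lie outside the unit circle, i.e. |z| > 1 for every root.
Set 1 + (-0.484) z + (-1.339) z^2 = 0, i.e. a z^2 + b z + c = 0 with a = -1.339, b = -0.484, c = 1.
Discriminant D = b^2 - 4ac = (-0.484)^2 - 4*(-1.339)*1 = 0.234256 - (-5.356) = 5.590256.
D >= 0, so the roots are real: z = (-b +/- sqrt(D)) / (2a) = (0.484 +/- 2.364372) / (-2.678).
  z_1 = (0.484 + 2.364372) / (-2.678) = -1.0636,   |z_1| = 1.0636.
  z_2 = (0.484 - 2.364372) / (-2.678) = 0.7022,   |z_2| = 0.7022.
Moduli of all roots: 1.0636, 0.7022.
All moduli strictly greater than 1? No.
Verdict: Not stationary.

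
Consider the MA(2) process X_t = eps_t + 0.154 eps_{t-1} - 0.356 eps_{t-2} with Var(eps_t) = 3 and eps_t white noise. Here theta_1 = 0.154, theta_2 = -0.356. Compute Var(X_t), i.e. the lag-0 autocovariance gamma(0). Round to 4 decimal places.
\gamma(0) = 3.4514

For an MA(q) process X_t = eps_t + sum_i theta_i eps_{t-i} with
Var(eps_t) = sigma^2, the variance is
  gamma(0) = sigma^2 * (1 + sum_i theta_i^2).
  sum_i theta_i^2 = (0.154)^2 + (-0.356)^2 = 0.023716 + 0.126736 = 0.150452.
  gamma(0) = 3 * (1 + 0.150452) = 3 * 1.150452 = 3.451356, which rounds to 3.4514.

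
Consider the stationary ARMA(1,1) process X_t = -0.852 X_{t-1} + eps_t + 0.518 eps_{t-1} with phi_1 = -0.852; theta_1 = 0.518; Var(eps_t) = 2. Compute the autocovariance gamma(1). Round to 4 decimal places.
\gamma(1) = -1.3615

Multiply the model equation by X_{t-k} and take expectations. With theta_0 = psi_0 = 1 and psi_j the MA(infinity) weights, this gives
  gamma(k) - sum_i phi_i gamma(k-i) = c_k,
  c_k = sigma^2 * sum_{j=k..q} theta_j psi_{j-k}   (c_k = 0 for k > q),
using gamma(-m) = gamma(m).
psi-weights needed (psi_j = theta_j + sum_i phi_i psi_{j-i}):
  psi_1 = theta_1 + phi_1 = 0.518 + (-0.852) = -0.334
Right-hand sides:
  c_0 = sigma^2 (1 + theta_1 psi_1) = 2 * (1 + (0.518)(-0.334)) = 2 * 0.826988 = 1.653976
  c_1 = sigma^2 theta_1 = 2 * (0.518) = 1.036
  c_2 = 0
Equations for k = 0 and k = 1 (AR order 1):
  gamma(0) = phi_1 gamma(1) + c_0
  gamma(1) = phi_1 gamma(0) + c_1
Substituting the second into the first: gamma(0) (1 - phi_1^2) = c_0 + phi_1 c_1, so
  gamma(0) = (c_0 + phi_1 c_1) / (1 - phi_1^2) = (1.653976 + (-0.852)(1.036)) / (1 - (-0.852)^2) = 0.771304 / 0.274096 = 2.813992.
  gamma(1) = phi_1 gamma(0) + c_1 = (-0.852)(2.813992) + (1.036) = -1.361521.
Therefore gamma(1) = -1.3615 (to 4 decimal places).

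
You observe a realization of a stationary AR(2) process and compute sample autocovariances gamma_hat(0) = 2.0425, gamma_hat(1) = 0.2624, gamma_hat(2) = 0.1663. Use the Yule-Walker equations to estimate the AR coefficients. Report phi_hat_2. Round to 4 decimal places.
\hat\phi_{2} = 0.0660

The Yule-Walker equations for an AR(p) process read, in matrix form,
  Gamma_p phi = r_p,   with   (Gamma_p)_{ij} = gamma(|i - j|),
                       (r_p)_i = gamma(i),   i,j = 1..p.
Substitute the sample gammas (Toeplitz matrix and right-hand side of size 2):
  Gamma_p = [[2.0425, 0.2624], [0.2624, 2.0425]]
  r_p     = [0.2624, 0.1663]
Written out:
  2.0425 phi_1 + 0.2624 phi_2 = 0.2624
  0.2624 phi_1 + 2.0425 phi_2 = 0.1663
Solve by Cramer's rule:
  det = gamma(0)^2 - gamma(1)^2 = (2.0425)^2 - (0.2624)^2 = 4.17180625 - 0.06885376 = 4.10295249
  phi_hat_1 = [gamma(1) gamma(0) - gamma(1) gamma(2)] / det = [(0.2624)(2.0425) - (0.2624)(0.1663)] / 4.10295249 = 0.49231488 / 4.10295249 = 0.12
  phi_hat_2 = [gamma(0) gamma(2) - gamma(1)^2] / det = [(2.0425)(0.1663) - (0.2624)^2] / 4.10295249 = 0.27081399 / 4.10295249 = 0.066
So phi_hat = [0.1200, 0.0660].
Therefore phi_hat_2 = 0.0660.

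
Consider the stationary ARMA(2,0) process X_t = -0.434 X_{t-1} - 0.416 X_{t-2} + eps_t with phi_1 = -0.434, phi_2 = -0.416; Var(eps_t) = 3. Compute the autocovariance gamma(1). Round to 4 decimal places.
\gamma(1) = -1.2272

Multiply the model equation by X_{t-k} and take expectations. With theta_0 = psi_0 = 1 and psi_j the MA(infinity) weights, this gives
  gamma(k) - sum_i phi_i gamma(k-i) = c_k,
  c_k = sigma^2 * sum_{j=k..q} theta_j psi_{j-k}   (c_k = 0 for k > q),
using gamma(-m) = gamma(m).
Pure AR (q = 0): c_0 = sigma^2 = 3, c_k = 0 for k >= 1.
Equations for k = 0, 1, 2 (AR order 2, c_2 = 0):
  (E0) gamma(0) = phi_1 gamma(1) + phi_2 gamma(2) + c_0
  (E1) gamma(1) = phi_1 gamma(0) + phi_2 gamma(1) + c_1
  (E2) gamma(2) = phi_1 gamma(1) + phi_2 gamma(0)
From (E1): gamma(1) = A gamma(0) + B with
  A = phi_1 / (1 - phi_2) = -0.434 / 1.416 = -0.306497,   B = c_1 / (1 - phi_2) = 0 / 1.416 = 0.
Insert (E2) into (E0): gamma(0) (1 - phi_2^2) = phi_1 (1 + phi_2) gamma(1) + c_0.
  phi_1 (1 + phi_2) = (-0.434)(0.584) = -0.253456,   1 - phi_2^2 = 0.826944.
Replace gamma(1) by A gamma(0) + B and collect gamma(0):
  gamma(0) [0.826944 - (-0.253456)(-0.306497)] = c_0 = 3
  gamma(0) * 0.74926 = 3
  gamma(0) = 3 / 0.74926 = 4.003948.
  gamma(1) = A gamma(0) = (-0.306497)(4.003948) = -1.227199.
Therefore gamma(1) = -1.2272 (to 4 decimal places).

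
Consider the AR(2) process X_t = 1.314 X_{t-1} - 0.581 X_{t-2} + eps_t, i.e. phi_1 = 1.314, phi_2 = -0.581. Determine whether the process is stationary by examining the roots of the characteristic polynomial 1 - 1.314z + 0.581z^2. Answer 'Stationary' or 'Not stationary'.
\text{Stationary}

The AR(p) characteristic polynomial is P(z) = 1 - 1.314z + 0.581z^2.
Stationarity requires all roots to lie outside the unit circle, i.e. |z| > 1 for every root.
Set 1 + (-1.314) z + (0.581) z^2 = 0, i.e. a z^2 + b z + c = 0 with a = 0.581, b = -1.314, c = 1.
Discriminant D = b^2 - 4ac = (-1.314)^2 - 4*(0.581)*1 = 1.726596 - (2.324) = -0.597404.
D < 0, so the roots are the complex-conjugate pair z = (-b +/- i sqrt(-D)) / (2a) = 1.1308 +/- 0.6652i.
For a conjugate pair |z|^2 = z * conj(z) = (product of roots) = c/a = 1/(0.581) = 1.72117, so |z| = sqrt(1.72117) = 1.3119 for both roots.
Moduli of all roots: 1.3119, 1.3119.
All moduli strictly greater than 1? Yes.
Verdict: Stationary.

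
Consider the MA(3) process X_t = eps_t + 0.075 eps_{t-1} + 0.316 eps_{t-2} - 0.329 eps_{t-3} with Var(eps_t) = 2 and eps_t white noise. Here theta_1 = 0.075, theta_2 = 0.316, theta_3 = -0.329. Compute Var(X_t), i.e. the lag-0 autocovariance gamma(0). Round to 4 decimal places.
\gamma(0) = 2.4274

For an MA(q) process X_t = eps_t + sum_i theta_i eps_{t-i} with
Var(eps_t) = sigma^2, the variance is
  gamma(0) = sigma^2 * (1 + sum_i theta_i^2).
  sum_i theta_i^2 = (0.075)^2 + (0.316)^2 + (-0.329)^2 = 0.005625 + 0.099856 + 0.108241 = 0.213722.
  gamma(0) = 2 * (1 + 0.213722) = 2 * 1.213722 = 2.427444, which rounds to 2.4274.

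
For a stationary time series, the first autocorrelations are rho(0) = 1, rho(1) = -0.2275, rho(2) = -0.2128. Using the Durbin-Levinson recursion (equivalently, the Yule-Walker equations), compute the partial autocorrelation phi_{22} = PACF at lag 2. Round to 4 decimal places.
\phi_{22} = -0.2790

The PACF at lag k is phi_{kk}, the last component of the solution
to the Yule-Walker system G_k phi = r_k where
  (G_k)_{ij} = rho(|i - j|), (r_k)_i = rho(i), i,j = 1..k.
Equivalently, Durbin-Levinson gives phi_{kk} iteratively:
  phi_{11} = rho(1)
  phi_{kk} = [rho(k) - sum_{j=1..k-1} phi_{k-1,j} rho(k-j)]
            / [1 - sum_{j=1..k-1} phi_{k-1,j} rho(j)],
  phi_{k,j} = phi_{k-1,j} - phi_{kk} phi_{k-1,k-j},  j = 1..k-1.
Step k = 1:
  phi_11 = rho(1) = -0.2275.
Step k = 2:
  phi_22 = [rho(2) - phi_11 rho(1)] / [1 - phi_11 rho(1)] = [-0.2128 - (-0.2275)(-0.2275)] / [1 - (-0.2275)(-0.2275)]
         = -0.26455625 / 0.94824375 = -0.279.
Therefore phi_{22} = -0.2790.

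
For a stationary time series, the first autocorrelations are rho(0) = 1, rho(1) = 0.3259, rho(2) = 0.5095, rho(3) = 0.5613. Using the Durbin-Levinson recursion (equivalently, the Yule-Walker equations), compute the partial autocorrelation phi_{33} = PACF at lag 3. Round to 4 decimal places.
\phi_{33} = 0.4539

The PACF at lag k is phi_{kk}, the last component of the solution
to the Yule-Walker system G_k phi = r_k where
  (G_k)_{ij} = rho(|i - j|), (r_k)_i = rho(i), i,j = 1..k.
Equivalently, Durbin-Levinson gives phi_{kk} iteratively:
  phi_{11} = rho(1)
  phi_{kk} = [rho(k) - sum_{j=1..k-1} phi_{k-1,j} rho(k-j)]
            / [1 - sum_{j=1..k-1} phi_{k-1,j} rho(j)],
  phi_{k,j} = phi_{k-1,j} - phi_{kk} phi_{k-1,k-j},  j = 1..k-1.
Step k = 1:
  phi_11 = rho(1) = 0.3259.
Step k = 2:
  phi_22 = [rho(2) - phi_11 rho(1)] / [1 - phi_11 rho(1)] = [0.5095 - (0.3259)(0.3259)] / [1 - (0.3259)(0.3259)]
         = 0.40328919 / 0.89378919 = 0.451213.
  Update: phi_21 = phi_11 - phi_22 phi_11 = 0.3259 - (0.451213)(0.3259) = 0.17885.
Step k = 3:
  phi_33 = [rho(3) - phi_21 rho(2) - phi_22 rho(1)] / [1 - phi_21 rho(1) - phi_22 rho(2)]
    numerator   = 0.5613 - (0.17885)(0.5095) - (0.451213)(0.3259) = 0.32312579
    denominator = 1 - (0.17885)(0.3259) - (0.451213)(0.5095) = 0.71181992
  phi_33 = 0.32312579 / 0.71181992 = 0.4539.
Therefore phi_{33} = 0.4539.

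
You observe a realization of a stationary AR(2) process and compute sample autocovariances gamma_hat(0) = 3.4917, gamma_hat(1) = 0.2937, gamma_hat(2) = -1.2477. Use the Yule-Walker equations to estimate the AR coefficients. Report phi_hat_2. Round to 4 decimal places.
\hat\phi_{2} = -0.3670

The Yule-Walker equations for an AR(p) process read, in matrix form,
  Gamma_p phi = r_p,   with   (Gamma_p)_{ij} = gamma(|i - j|),
                       (r_p)_i = gamma(i),   i,j = 1..p.
Substitute the sample gammas (Toeplitz matrix and right-hand side of size 2):
  Gamma_p = [[3.4917, 0.2937], [0.2937, 3.4917]]
  r_p     = [0.2937, -1.2477]
Written out:
  3.4917 phi_1 + 0.2937 phi_2 = 0.2937
  0.2937 phi_1 + 3.4917 phi_2 = -1.2477
Solve by Cramer's rule:
  det = gamma(0)^2 - gamma(1)^2 = (3.4917)^2 - (0.2937)^2 = 12.19196889 - 0.08625969 = 12.1057092
  phi_hat_1 = [gamma(1) gamma(0) - gamma(1) gamma(2)] / det = [(0.2937)(3.4917) - (0.2937)(-1.2477)] / 12.1057092 = 1.39196178 / 12.1057092 = 0.115
  phi_hat_2 = [gamma(0) gamma(2) - gamma(1)^2] / det = [(3.4917)(-1.2477) - (0.2937)^2] / 12.1057092 = -4.44285378 / 12.1057092 = -0.367
So phi_hat = [0.1150, -0.3670].
Therefore phi_hat_2 = -0.3670.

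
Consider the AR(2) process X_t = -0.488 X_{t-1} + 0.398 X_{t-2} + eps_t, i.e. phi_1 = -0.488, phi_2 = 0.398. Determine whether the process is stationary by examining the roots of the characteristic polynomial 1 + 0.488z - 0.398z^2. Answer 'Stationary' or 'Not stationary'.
\text{Stationary}

The AR(p) characteristic polynomial is P(z) = 1 + 0.488z - 0.398z^2.
Stationarity requires all roots to lie outside the unit circle, i.e. |z| > 1 for every root.
Set 1 + (0.488) z + (-0.398) z^2 = 0, i.e. a z^2 + b z + c = 0 with a = -0.398, b = 0.488, c = 1.
Discriminant D = b^2 - 4ac = (0.488)^2 - 4*(-0.398)*1 = 0.238144 - (-1.592) = 1.830144.
D >= 0, so the roots are real: z = (-b +/- sqrt(D)) / (2a) = (-0.488 +/- 1.352828) / (-0.796).
  z_1 = (-0.488 + 1.352828) / (-0.796) = -1.0865,   |z_1| = 1.0865.
  z_2 = (-0.488 - 1.352828) / (-0.796) = 2.3126,   |z_2| = 2.3126.
Moduli of all roots: 1.0865, 2.3126.
All moduli strictly greater than 1? Yes.
Verdict: Stationary.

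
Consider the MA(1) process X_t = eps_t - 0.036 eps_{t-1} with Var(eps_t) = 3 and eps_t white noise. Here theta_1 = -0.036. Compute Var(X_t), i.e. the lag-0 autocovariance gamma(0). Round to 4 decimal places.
\gamma(0) = 3.0039

For an MA(q) process X_t = eps_t + sum_i theta_i eps_{t-i} with
Var(eps_t) = sigma^2, the variance is
  gamma(0) = sigma^2 * (1 + sum_i theta_i^2).
  sum_i theta_i^2 = (-0.036)^2 = 0.001296.
  gamma(0) = 3 * (1 + 0.001296) = 3 * 1.001296 = 3.003888, which rounds to 3.0039.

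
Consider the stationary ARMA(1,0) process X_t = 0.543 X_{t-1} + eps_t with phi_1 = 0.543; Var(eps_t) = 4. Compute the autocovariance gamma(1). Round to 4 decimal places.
\gamma(1) = 3.0802

Multiply the model equation by X_{t-k} and take expectations. With theta_0 = psi_0 = 1 and psi_j the MA(infinity) weights, this gives
  gamma(k) - sum_i phi_i gamma(k-i) = c_k,
  c_k = sigma^2 * sum_{j=k..q} theta_j psi_{j-k}   (c_k = 0 for k > q),
using gamma(-m) = gamma(m).
Pure AR (q = 0): c_0 = sigma^2 = 4, c_k = 0 for k >= 1.
Equations for k = 0 and k = 1 (AR order 1):
  gamma(0) = phi_1 gamma(1) + c_0
  gamma(1) = phi_1 gamma(0) + c_1
Substituting the second into the first: gamma(0) (1 - phi_1^2) = c_0 + phi_1 c_1, so
  gamma(0) = c_0 / (1 - phi_1^2) = 4 / (1 - (0.543)^2) = 4 / 0.705151 = 5.672544.
  gamma(1) = phi_1 gamma(0) = (0.543)(5.672544) = 3.080191.
Therefore gamma(1) = 3.0802 (to 4 decimal places).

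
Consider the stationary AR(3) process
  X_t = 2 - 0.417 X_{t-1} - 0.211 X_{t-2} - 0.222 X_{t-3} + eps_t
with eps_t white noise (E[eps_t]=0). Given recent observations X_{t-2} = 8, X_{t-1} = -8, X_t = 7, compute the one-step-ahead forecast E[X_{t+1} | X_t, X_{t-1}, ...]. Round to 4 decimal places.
E[X_{t+1} \mid \mathcal F_t] = -1.0070

For an AR(p) model X_t = c + sum_i phi_i X_{t-i} + eps_t, the
one-step-ahead conditional mean is
  E[X_{t+1} | X_t, ...] = c + sum_i phi_i X_{t+1-i}.
Substitute known values:
  E[X_{t+1} | ...] = 2 + (-0.417) * (7) + (-0.211) * (-8) + (-0.222) * (8)
                   = -1.0070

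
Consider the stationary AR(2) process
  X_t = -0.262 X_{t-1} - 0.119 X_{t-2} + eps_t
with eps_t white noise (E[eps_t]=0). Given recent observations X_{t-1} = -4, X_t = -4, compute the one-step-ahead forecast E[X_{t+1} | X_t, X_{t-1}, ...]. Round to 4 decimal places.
E[X_{t+1} \mid \mathcal F_t] = 1.5240

For an AR(p) model X_t = c + sum_i phi_i X_{t-i} + eps_t, the
one-step-ahead conditional mean is
  E[X_{t+1} | X_t, ...] = c + sum_i phi_i X_{t+1-i}.
Substitute known values:
  E[X_{t+1} | ...] = (-0.262) * (-4) + (-0.119) * (-4)
                   = 1.5240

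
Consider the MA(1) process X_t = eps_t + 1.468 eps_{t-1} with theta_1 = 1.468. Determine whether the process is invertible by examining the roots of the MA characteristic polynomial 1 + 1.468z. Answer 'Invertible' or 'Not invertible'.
\text{Not invertible}

The MA(q) characteristic polynomial is P(z) = 1 + 1.468z.
Invertibility requires all roots to lie outside the unit circle, i.e. |z| > 1 for every root.
This is linear in z: 1 + (1.468) z = 0  =>  z = -1/(1.468) = -0.681199,  |z| = 0.681199.
Moduli of all roots: 0.6812.
All moduli strictly greater than 1? No.
Verdict: Not invertible.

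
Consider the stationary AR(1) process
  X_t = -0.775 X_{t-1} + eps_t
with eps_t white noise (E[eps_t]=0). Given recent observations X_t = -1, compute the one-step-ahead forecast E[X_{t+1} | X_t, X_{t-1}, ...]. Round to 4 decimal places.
E[X_{t+1} \mid \mathcal F_t] = 0.7750

For an AR(p) model X_t = c + sum_i phi_i X_{t-i} + eps_t, the
one-step-ahead conditional mean is
  E[X_{t+1} | X_t, ...] = c + sum_i phi_i X_{t+1-i}.
Substitute known values:
  E[X_{t+1} | ...] = (-0.775) * (-1)
                   = 0.7750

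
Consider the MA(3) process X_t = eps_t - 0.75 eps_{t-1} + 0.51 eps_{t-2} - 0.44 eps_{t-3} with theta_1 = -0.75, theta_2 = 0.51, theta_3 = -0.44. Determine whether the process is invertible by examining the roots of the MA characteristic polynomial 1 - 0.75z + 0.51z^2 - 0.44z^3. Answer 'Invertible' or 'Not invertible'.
\text{Invertible}

The MA(q) characteristic polynomial is P(z) = 1 - 0.75z + 0.51z^2 - 0.44z^3.
Invertibility requires all roots to lie outside the unit circle, i.e. |z| > 1 for every root.
Degree 3: look for a simple real root z0 first, then factor out (1 - z/z0) and solve the remaining quadratic.
Testing z0 = 1.25: P(1.25) = 1 + (-0.75)(1.25) + (0.51)(1.25)^2 + (-0.44)(1.25)^3
  = 1 + (-0.9375) + (0.796875) + (-0.859375) = 0.  So z_0 = 1.25 is a root, |z_0| = 1.25.
Divide out the factor (1 - 0.8 z) = (1 - z/z0) (since 1/z0 = 0.8):
  P(z) = (1 - 0.8 z)(1 + (0.05) z + (0.55) z^2)
  [check: z-coef 0.05 - (0.8) = -0.75; z^2-coef 0.55 - (0.8)(0.05) = 0.51; z^3-coef -(0.8)(0.55) = -0.44.]
Remaining roots from the quadratic factor 1 + (0.05) z + (0.55) z^2:
  Set 1 + (0.05) z + (0.55) z^2 = 0, i.e. a z^2 + b z + c = 0 with a = 0.55, b = 0.05, c = 1.
  Discriminant D = b^2 - 4ac = (0.05)^2 - 4*(0.55)*1 = 0.0025 - (2.2) = -2.1975.
  D < 0, so the roots are the complex-conjugate pair z = (-b +/- i sqrt(-D)) / (2a) = -0.0455 +/- 1.3476i.
  For a conjugate pair |z|^2 = z * conj(z) = (product of roots) = c/a = 1/(0.55) = 1.818182, so |z| = sqrt(1.818182) = 1.3484 for both roots.
Moduli of all roots: 1.2500, 1.3484, 1.3484.
All moduli strictly greater than 1? Yes.
Verdict: Invertible.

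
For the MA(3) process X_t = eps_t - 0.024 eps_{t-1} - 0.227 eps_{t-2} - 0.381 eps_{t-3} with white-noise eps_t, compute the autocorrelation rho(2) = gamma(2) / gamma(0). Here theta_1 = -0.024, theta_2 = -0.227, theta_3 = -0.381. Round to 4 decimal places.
\rho(2) = -0.1820

For an MA(q) process with theta_0 = 1, the autocovariance is
  gamma(k) = sigma^2 * sum_{i=0..q-k} theta_i * theta_{i+k},
and rho(k) = gamma(k) / gamma(0). Sigma^2 cancels.
  numerator   = (1)*(-0.227) + (-0.024)*(-0.381) = -0.217856.
  denominator = (1)^2 + (-0.024)^2 + (-0.227)^2 + (-0.381)^2 = 1.197266.
  rho(2) = -0.217856 / 1.197266 = -0.1820.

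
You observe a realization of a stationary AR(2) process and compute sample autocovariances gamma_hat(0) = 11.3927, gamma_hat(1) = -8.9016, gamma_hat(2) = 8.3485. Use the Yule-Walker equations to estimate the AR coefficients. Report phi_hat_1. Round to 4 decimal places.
\hat\phi_{1} = -0.5360

The Yule-Walker equations for an AR(p) process read, in matrix form,
  Gamma_p phi = r_p,   with   (Gamma_p)_{ij} = gamma(|i - j|),
                       (r_p)_i = gamma(i),   i,j = 1..p.
Substitute the sample gammas (Toeplitz matrix and right-hand side of size 2):
  Gamma_p = [[11.3927, -8.9016], [-8.9016, 11.3927]]
  r_p     = [-8.9016, 8.3485]
Written out:
  11.3927 phi_1 - 8.9016 phi_2 = -8.9016
  -8.9016 phi_1 + 11.3927 phi_2 = 8.3485
Solve by Cramer's rule:
  det = gamma(0)^2 - gamma(1)^2 = (11.3927)^2 - (-8.9016)^2 = 129.79361329 - 79.23848256 = 50.55513073
  phi_hat_1 = [gamma(1) gamma(0) - gamma(1) gamma(2)] / det = [(-8.9016)(11.3927) - (-8.9016)(8.3485)] / 50.55513073 = -27.09825072 / 50.55513073 = -0.536
  phi_hat_2 = [gamma(0) gamma(2) - gamma(1)^2] / det = [(11.3927)(8.3485) - (-8.9016)^2] / 50.55513073 = 15.87347339 / 50.55513073 = 0.314
So phi_hat = [-0.5360, 0.3140].
Therefore phi_hat_1 = -0.5360.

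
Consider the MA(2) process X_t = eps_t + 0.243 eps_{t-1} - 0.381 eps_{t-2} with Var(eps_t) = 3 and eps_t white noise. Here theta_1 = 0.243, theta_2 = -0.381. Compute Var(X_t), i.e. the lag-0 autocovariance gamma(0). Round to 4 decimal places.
\gamma(0) = 3.6126

For an MA(q) process X_t = eps_t + sum_i theta_i eps_{t-i} with
Var(eps_t) = sigma^2, the variance is
  gamma(0) = sigma^2 * (1 + sum_i theta_i^2).
  sum_i theta_i^2 = (0.243)^2 + (-0.381)^2 = 0.059049 + 0.145161 = 0.20421.
  gamma(0) = 3 * (1 + 0.20421) = 3 * 1.20421 = 3.61263, which rounds to 3.6126.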